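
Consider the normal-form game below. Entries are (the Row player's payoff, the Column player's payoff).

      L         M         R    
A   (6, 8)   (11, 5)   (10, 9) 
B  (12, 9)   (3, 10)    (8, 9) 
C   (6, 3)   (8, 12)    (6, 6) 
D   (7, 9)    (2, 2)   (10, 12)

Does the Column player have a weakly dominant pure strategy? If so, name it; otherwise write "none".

L fails to dominate M at B (9<10).
M fails to dominate L at A (5<8).
R fails to dominate M at B (9<10).
No single strategy dominates all the others.

none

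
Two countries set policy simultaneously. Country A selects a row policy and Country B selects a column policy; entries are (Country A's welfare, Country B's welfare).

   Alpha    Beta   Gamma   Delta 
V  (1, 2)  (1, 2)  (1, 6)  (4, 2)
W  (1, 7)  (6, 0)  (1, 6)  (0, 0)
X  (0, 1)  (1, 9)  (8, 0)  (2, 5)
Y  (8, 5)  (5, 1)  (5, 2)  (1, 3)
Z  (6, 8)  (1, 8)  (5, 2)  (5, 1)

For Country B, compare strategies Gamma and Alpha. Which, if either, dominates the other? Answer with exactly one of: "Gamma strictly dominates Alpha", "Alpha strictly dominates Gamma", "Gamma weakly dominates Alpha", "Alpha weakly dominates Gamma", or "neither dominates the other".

neither dominates the other

Compare Gamma to Alpha across every action of Country A: V: 6>2, W: 6<7, X: 0<1, Y: 2<5, Z: 2<8.
Gamma does better at V but worse at W, X, Y, Z; neither strategy dominates the other.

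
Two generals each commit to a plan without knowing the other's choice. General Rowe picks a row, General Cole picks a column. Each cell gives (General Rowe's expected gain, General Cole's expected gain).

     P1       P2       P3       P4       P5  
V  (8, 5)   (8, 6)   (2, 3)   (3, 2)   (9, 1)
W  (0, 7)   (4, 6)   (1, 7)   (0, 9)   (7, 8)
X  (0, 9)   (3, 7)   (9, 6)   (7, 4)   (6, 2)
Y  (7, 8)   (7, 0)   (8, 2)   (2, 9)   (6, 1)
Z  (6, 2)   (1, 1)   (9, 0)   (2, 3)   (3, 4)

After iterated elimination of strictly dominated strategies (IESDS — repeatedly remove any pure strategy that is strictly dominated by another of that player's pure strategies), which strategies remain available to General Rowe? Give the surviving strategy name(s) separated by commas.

For General Rowe, V strictly dominates W on the remaining columns (P1: 8>0, P2: 8>4, P3: 2>1, P4: 3>0, P5: 9>7); eliminate W.
Column P3 is eliminated: P1 beats it against every remaining row (V: 5>3, X: 9>6, Y: 8>2, Z: 2>0).
For General Rowe, V strictly dominates Y on the remaining columns (P1: 8>7, P2: 8>7, P4: 3>2, P5: 9>6); eliminate Y.
Row Z is eliminated: V beats it against every remaining column (P1: 8>6, P2: 8>1, P4: 3>2, P5: 9>3).
For General Cole, P1 strictly dominates P4 on the remaining rows (V: 5>2, X: 9>4); eliminate P4.
Row X is eliminated: V beats it against every remaining column (P1: 8>0, P2: 8>3, P5: 9>6).
General Cole's strategy P1 is strictly dominated by P2 (V: 6>5) and is removed.
For General Cole, P2 strictly dominates P5 on the remaining rows (V: 6>1); eliminate P5.
Among the remaining strategies, none is strictly dominated by another pure strategy of the same player, so the elimination stops.
Surviving strategies — General Rowe: {V}; General Cole: {P2}.

V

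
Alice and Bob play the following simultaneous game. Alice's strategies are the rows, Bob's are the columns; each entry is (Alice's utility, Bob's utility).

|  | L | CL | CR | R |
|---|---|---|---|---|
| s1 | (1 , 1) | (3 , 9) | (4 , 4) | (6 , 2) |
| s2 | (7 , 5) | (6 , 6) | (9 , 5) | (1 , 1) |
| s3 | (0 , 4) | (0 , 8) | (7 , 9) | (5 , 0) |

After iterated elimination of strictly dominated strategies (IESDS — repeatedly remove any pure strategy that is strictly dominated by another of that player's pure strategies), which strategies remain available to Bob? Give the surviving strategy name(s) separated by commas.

CL

For Bob, CL strictly dominates L on the remaining rows (s1: 9>1, s2: 6>5, s3: 8>4); eliminate L.
For Bob, CL strictly dominates R on the remaining rows (s1: 9>2, s2: 6>1, s3: 8>0); eliminate R.
Alice's strategy s1 is strictly dominated by s2 (CL: 6>3, CR: 9>4) and is removed.
Row s3 is eliminated: s2 beats it against every remaining column (CL: 6>0, CR: 9>7).
Bob's strategy CR is strictly dominated by CL (s2: 6>5) and is removed.
Among the remaining strategies, none is strictly dominated by another pure strategy of the same player, so the elimination stops.
Surviving strategies — Alice: {s2}; Bob: {CL}.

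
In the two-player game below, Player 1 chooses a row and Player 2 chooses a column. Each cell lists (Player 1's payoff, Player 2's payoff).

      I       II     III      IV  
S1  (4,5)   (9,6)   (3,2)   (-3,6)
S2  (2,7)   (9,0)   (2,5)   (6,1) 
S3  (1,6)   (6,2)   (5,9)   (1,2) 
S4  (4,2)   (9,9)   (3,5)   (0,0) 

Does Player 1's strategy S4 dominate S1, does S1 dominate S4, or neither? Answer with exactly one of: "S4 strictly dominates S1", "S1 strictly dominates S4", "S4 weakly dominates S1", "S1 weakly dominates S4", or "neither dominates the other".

S4's payoffs vs S1's, by Player 2's action — I: 4=4, II: 9=9, III: 3=3, IV: 0>-3.
S4 is at least as good everywhere and strictly better somewhere (tied only at I, II, III), so S4 weakly but not strictly dominates S1.

S4 weakly dominates S1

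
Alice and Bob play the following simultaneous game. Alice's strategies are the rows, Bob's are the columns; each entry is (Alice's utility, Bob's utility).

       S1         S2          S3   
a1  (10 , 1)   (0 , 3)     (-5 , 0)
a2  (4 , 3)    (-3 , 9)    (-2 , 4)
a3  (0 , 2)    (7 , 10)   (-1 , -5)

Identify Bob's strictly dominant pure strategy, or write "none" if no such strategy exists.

S2

S2 vs S1: a1: 3>1, a2: 9>3, a3: 10>2.
S2 vs S3: a1: 3>0, a2: 9>4, a3: 10>-5.
S2 strictly beats every other strategy against every opponent action, so it is strictly dominant.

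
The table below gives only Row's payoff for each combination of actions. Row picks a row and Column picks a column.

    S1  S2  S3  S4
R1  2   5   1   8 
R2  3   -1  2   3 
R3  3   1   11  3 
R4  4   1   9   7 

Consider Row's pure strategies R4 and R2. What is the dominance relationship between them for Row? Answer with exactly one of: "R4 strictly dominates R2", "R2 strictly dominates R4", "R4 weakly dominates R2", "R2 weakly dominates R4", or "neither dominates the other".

R4's payoffs vs R2's, by Column's action — S1: 4>3, S2: 1>-1, S3: 9>2, S4: 7>3.
R4 gives a strictly higher payoff against each opponent action, so R4 strictly dominates R2.

R4 strictly dominates R2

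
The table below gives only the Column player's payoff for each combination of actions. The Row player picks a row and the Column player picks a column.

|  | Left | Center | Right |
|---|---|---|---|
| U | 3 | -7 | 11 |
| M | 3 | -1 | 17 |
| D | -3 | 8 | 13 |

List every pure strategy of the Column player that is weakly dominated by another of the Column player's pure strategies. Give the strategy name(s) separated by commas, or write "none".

Left: dominated, since Right does at least as well everywhere (U: 11>3, M: 17>3, D: 13>-3).
Center: dominated, since Right does at least as well everywhere (U: 11>-7, M: 17>-1, D: 13>8).
Right: no other strategy beats it everywhere (Left at U (11>3); Center at U (11>-7)).

Left, Center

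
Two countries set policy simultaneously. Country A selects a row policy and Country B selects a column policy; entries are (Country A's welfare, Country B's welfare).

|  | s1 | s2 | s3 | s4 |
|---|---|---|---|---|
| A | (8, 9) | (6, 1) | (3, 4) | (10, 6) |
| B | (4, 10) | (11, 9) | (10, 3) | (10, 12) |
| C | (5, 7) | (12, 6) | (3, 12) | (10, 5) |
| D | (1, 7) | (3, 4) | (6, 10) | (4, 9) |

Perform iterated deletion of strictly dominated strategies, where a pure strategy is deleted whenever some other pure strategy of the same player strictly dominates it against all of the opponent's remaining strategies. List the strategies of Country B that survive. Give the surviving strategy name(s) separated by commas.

For Country A, B strictly dominates D on the remaining columns (s1: 4>1, s2: 11>3, s3: 10>6, s4: 10>4); eliminate D.
Column s2 is eliminated: s1 beats it against every remaining row (A: 9>1, B: 10>9, C: 7>6).
Among the remaining strategies, none is strictly dominated by another pure strategy of the same player, so the elimination stops.
Surviving strategies — Country A: {A, B, C}; Country B: {s1, s3, s4}.

s1, s3, s4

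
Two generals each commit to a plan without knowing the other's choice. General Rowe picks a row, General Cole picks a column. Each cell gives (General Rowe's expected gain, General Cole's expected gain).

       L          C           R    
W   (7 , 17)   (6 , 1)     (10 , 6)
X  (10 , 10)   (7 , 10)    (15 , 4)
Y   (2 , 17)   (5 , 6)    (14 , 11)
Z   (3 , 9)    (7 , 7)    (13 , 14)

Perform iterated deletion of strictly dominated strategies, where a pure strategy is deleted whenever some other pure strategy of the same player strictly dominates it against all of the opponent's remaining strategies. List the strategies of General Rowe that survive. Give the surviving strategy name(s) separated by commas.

X, Z

Row W is eliminated: X beats it against every remaining column (L: 10>7, C: 7>6, R: 15>10).
General Rowe's strategy Y is strictly dominated by X (L: 10>2, C: 7>5, R: 15>14) and is removed.
Among the remaining strategies, none is strictly dominated by another pure strategy of the same player, so the elimination stops.
Surviving strategies — General Rowe: {X, Z}; General Cole: {L, C, R}.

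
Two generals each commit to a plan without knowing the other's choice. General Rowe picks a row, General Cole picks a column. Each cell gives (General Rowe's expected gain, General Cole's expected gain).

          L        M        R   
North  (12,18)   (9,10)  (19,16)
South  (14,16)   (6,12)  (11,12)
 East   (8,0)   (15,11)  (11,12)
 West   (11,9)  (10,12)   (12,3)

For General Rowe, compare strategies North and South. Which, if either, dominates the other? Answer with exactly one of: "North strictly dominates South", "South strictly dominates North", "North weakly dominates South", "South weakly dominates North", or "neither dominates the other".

Compare North to South across each choice by General Cole: L: 12<14, M: 9>6, R: 19>11.
North does better at M, R but worse at L; neither strategy dominates the other.

neither dominates the other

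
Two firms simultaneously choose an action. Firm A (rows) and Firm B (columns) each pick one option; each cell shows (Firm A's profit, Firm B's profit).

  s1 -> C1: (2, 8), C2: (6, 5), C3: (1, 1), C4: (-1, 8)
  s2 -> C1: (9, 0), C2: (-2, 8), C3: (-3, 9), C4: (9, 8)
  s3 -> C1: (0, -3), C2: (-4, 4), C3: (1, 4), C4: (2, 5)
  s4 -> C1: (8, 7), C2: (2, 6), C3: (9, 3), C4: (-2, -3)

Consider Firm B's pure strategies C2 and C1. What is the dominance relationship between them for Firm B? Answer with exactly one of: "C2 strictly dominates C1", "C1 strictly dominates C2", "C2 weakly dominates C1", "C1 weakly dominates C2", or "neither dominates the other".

C2's payoffs vs C1's, by Firm A's action — s1: 5<8, s2: 8>0, s3: 4>-3, s4: 6<7.
C2 does better at s2, s3 but worse at s1, s4; neither strategy dominates the other.

neither dominates the other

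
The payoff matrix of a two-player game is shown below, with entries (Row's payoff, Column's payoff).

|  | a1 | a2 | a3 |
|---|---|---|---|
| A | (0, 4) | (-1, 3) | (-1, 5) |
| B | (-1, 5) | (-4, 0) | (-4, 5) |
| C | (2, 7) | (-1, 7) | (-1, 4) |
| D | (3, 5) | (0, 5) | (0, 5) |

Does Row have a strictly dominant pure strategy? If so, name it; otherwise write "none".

D

D vs A: a1: 3>0, a2: 0>-1, a3: 0>-1.
D vs B: a1: 3>-1, a2: 0>-4, a3: 0>-4.
D vs C: a1: 3>2, a2: 0>-1, a3: 0>-1.
D strictly beats every other strategy against every opponent action, so it is strictly dominant.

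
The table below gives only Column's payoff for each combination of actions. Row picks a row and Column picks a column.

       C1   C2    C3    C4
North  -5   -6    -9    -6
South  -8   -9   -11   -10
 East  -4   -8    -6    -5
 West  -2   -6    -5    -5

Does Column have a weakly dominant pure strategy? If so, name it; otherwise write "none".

C1

C1 vs C2: North: -5>-6, South: -8>-9, East: -4>-8, West: -2>-6.
C1 vs C3: North: -5>-9, South: -8>-11, East: -4>-6, West: -2>-5.
C1 vs C4: North: -5>-6, South: -8>-10, East: -4>-5, West: -2>-5.
C1 is at least as good as every other strategy against every opponent action, so it is weakly dominant.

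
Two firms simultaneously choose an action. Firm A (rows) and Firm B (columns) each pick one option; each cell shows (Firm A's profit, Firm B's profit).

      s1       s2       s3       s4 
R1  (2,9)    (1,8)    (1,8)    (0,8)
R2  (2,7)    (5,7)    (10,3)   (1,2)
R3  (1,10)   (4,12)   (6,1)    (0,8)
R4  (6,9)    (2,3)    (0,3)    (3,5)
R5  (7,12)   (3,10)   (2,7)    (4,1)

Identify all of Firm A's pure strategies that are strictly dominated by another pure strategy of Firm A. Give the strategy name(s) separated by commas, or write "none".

R1, R3, R4

R1 is strictly dominated by R5 (s1: 7>2, s2: 3>1, s3: 2>1, s4: 4>0).
R2: no other strategy beats it everywhere (R1 at s1 (2=2); R3 at s1 (2>1); R4 at s2 (5>2); R5 at s2 (5>3)).
R3 is strictly dominated by R2 (s1: 2>1, s2: 5>4, s3: 10>6, s4: 1>0).
R4 is strictly dominated by R5 (s1: 7>6, s2: 3>2, s3: 2>0, s4: 4>3).
R5 is not dominated — it holds its own against R1 at s1 (7>2); R2 at s1 (7>2); R3 at s1 (7>1); R4 at s1 (7>6).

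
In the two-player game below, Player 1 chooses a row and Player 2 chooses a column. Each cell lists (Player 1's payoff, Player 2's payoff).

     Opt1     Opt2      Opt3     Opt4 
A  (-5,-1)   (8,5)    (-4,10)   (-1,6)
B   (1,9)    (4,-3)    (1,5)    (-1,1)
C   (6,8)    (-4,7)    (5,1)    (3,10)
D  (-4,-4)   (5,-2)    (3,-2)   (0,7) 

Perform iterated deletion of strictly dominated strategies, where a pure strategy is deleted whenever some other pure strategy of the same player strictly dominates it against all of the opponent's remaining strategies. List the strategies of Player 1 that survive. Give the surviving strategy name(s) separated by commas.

Player 2's strategy Opt2 is strictly dominated by Opt4 (A: 6>5, B: 1>-3, C: 10>7, D: 7>-2) and is removed.
Player 1's strategy A is strictly dominated by C (Opt1: 6>-5, Opt3: 5>-4, Opt4: 3>-1) and is removed.
For Player 1, C strictly dominates B on the remaining columns (Opt1: 6>1, Opt3: 5>1, Opt4: 3>-1); eliminate B.
For Player 1, C strictly dominates D on the remaining columns (Opt1: 6>-4, Opt3: 5>3, Opt4: 3>0); eliminate D.
Player 2's strategy Opt1 is strictly dominated by Opt4 (C: 10>8) and is removed.
For Player 2, Opt4 strictly dominates Opt3 on the remaining rows (C: 10>1); eliminate Opt3.
Among the remaining strategies, none is strictly dominated by another pure strategy of the same player, so the elimination stops.
Surviving strategies — Player 1: {C}; Player 2: {Opt4}.

C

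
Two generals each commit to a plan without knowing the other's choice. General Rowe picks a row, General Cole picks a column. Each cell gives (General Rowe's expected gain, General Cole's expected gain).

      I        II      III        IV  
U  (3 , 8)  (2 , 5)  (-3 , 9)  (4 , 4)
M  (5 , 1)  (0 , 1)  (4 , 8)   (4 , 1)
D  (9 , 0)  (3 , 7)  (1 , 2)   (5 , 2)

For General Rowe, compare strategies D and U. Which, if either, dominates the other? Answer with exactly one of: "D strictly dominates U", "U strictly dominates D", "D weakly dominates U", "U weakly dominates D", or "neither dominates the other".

D's payoffs vs U's, by General Cole's action — I: 9>3, II: 3>2, III: 1>-3, IV: 5>4.
Every comparison favours D, so D strictly dominates U.

D strictly dominates U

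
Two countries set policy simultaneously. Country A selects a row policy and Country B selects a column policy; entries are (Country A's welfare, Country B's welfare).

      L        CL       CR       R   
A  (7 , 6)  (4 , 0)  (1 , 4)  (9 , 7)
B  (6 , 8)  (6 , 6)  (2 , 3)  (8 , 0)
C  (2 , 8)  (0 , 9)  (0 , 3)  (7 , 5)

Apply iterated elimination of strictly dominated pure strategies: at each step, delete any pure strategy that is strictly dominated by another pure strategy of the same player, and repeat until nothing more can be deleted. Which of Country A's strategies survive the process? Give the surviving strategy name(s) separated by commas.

A

Country A's strategy C is strictly dominated by A (L: 7>2, CL: 4>0, CR: 1>0, R: 9>7) and is removed.
Country B's strategy CL is strictly dominated by L (A: 6>0, B: 8>6) and is removed.
For Country B, L strictly dominates CR on the remaining rows (A: 6>4, B: 8>3); eliminate CR.
Country A's strategy B is strictly dominated by A (L: 7>6, R: 9>8) and is removed.
For Country B, R strictly dominates L on the remaining rows (A: 7>6); eliminate L.
Among the remaining strategies, none is strictly dominated by another pure strategy of the same player, so the elimination stops.
Surviving strategies — Country A: {A}; Country B: {R}.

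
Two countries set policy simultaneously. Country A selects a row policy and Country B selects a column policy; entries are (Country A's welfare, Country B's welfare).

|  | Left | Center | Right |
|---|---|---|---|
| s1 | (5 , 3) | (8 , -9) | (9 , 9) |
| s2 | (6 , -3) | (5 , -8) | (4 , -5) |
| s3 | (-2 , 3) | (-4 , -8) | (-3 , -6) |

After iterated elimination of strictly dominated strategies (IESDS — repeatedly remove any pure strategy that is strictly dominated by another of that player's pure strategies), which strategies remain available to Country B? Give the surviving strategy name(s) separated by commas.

Left, Right

Country A's strategy s3 is strictly dominated by s1 (Left: 5>-2, Center: 8>-4, Right: 9>-3) and is removed.
For Country B, Left strictly dominates Center on the remaining rows (s1: 3>-9, s2: -3>-8); eliminate Center.
Among the remaining strategies, none is strictly dominated by another pure strategy of the same player, so the elimination stops.
Surviving strategies — Country A: {s1, s2}; Country B: {Left, Right}.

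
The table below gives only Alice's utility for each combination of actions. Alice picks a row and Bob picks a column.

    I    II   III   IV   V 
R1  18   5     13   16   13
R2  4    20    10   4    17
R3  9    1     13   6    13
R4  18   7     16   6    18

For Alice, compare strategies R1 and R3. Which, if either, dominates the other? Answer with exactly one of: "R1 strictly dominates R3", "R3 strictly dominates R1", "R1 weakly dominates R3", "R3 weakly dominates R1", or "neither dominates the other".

R1 weakly dominates R3

Compare R1 to R3 across each opponent action: I: 18>9, II: 5>1, III: 13=13, IV: 16>6, V: 13=13.
R1 is at least as good everywhere and strictly better somewhere (tied only at III, V), so R1 weakly but not strictly dominates R3.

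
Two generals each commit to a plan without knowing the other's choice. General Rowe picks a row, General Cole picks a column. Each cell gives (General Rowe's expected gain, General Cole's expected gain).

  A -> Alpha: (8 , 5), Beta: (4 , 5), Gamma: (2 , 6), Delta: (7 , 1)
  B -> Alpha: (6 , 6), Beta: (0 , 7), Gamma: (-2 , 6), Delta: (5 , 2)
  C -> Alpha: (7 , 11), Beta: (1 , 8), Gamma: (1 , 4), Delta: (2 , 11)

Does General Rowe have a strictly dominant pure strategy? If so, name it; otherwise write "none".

A vs B: Alpha: 8>6, Beta: 4>0, Gamma: 2>-2, Delta: 7>5.
A vs C: Alpha: 8>7, Beta: 4>1, Gamma: 2>1, Delta: 7>2.
A strictly beats every other strategy against every opponent action, so it is strictly dominant.

A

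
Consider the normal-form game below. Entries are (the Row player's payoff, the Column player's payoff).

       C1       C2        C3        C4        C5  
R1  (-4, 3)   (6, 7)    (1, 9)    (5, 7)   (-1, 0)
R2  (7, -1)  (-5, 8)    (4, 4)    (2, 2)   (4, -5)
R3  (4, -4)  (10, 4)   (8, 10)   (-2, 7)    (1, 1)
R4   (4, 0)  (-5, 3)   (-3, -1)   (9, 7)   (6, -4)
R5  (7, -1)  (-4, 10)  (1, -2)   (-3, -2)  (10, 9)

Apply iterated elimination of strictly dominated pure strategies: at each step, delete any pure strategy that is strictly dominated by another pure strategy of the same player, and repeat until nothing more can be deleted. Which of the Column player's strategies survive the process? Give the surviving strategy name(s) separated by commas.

C2, C3, C4

Column C1 is eliminated: C2 beats it against every remaining row (R1: 7>3, R2: 8>-1, R3: 4>-4, R4: 3>0, R5: 10>-1).
Column C5 is eliminated: C2 beats it against every remaining row (R1: 7>0, R2: 8>-5, R3: 4>1, R4: 3>-4, R5: 10>9).
Row R5 is eliminated: R3 beats it against every remaining column (C2: 10>-4, C3: 8>1, C4: -2>-3).
Among the remaining strategies, none is strictly dominated by another pure strategy of the same player, so the elimination stops.
Surviving strategies — the Row player: {R1, R2, R3, R4}; the Column player: {C2, C3, C4}.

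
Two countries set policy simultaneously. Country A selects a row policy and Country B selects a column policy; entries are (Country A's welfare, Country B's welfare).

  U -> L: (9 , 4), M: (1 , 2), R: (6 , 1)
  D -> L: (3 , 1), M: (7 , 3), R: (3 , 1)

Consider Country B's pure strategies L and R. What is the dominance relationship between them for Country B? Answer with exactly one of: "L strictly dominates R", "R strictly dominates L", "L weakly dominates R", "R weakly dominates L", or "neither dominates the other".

L weakly dominates R

Compare L to R across each choice by Country A: U: 4>1, D: 1=1.
L is at least as good everywhere and strictly better somewhere (tied only at D), so L weakly but not strictly dominates R.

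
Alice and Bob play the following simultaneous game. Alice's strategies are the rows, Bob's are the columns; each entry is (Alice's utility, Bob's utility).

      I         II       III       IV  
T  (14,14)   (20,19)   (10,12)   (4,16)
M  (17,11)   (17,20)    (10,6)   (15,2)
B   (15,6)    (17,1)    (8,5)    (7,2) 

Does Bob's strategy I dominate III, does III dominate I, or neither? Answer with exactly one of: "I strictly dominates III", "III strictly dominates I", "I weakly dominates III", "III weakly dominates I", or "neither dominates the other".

I strictly dominates III

I's payoffs vs III's, by Alice's action — T: 14>12, M: 11>6, B: 6>5.
I gives a strictly higher payoff against each choice by Alice, so I strictly dominates III.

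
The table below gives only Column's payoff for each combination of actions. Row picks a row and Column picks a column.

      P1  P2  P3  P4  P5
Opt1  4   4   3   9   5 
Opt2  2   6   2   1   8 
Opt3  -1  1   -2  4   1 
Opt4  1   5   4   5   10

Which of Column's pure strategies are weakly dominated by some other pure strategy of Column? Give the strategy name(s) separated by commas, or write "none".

P1, P2, P3

P2 weakly dominates P1 — Opt1: 4=4, Opt2: 6>2, Opt3: 1>-1, Opt4: 5>1.
P5 weakly dominates P2 — Opt1: 5>4, Opt2: 8>6, Opt3: 1=1, Opt4: 10>5.
P3: dominated, since P2 does at least as well everywhere (Opt1: 4>3, Opt2: 6>2, Opt3: 1>-2, Opt4: 5>4).
P4 is not dominated — it holds its own against P1 at Opt1 (9>4); P2 at Opt1 (9>4); P3 at Opt1 (9>3); P5 at Opt1 (9>5).
P5 is not dominated — it holds its own against P1 at Opt1 (5>4); P2 at Opt1 (5>4); P3 at Opt1 (5>3); P4 at Opt2 (8>1).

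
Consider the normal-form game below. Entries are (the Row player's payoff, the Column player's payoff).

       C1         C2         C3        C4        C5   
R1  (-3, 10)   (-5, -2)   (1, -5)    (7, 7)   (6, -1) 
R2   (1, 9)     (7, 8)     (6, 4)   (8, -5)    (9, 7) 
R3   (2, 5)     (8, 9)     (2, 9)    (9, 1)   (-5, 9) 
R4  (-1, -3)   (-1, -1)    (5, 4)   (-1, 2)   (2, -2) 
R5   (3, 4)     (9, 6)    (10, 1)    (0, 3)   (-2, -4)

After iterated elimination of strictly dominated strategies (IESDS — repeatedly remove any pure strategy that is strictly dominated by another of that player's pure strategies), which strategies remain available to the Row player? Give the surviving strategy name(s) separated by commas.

Row R1 is eliminated: R2 beats it against every remaining column (C1: 1>-3, C2: 7>-5, C3: 6>1, C4: 8>7, C5: 9>6).
Row R4 is eliminated: R2 beats it against every remaining column (C1: 1>-1, C2: 7>-1, C3: 6>5, C4: 8>-1, C5: 9>2).
For the Column player, C1 strictly dominates C4 on the remaining rows (R2: 9>-5, R3: 5>1, R5: 4>3); eliminate C4.
For the Row player, R5 strictly dominates R3 on the remaining columns (C1: 3>2, C2: 9>8, C3: 10>2, C5: -2>-5); eliminate R3.
The Column player's strategy C3 is strictly dominated by C1 (R2: 9>4, R5: 4>1) and is removed.
For the Column player, C1 strictly dominates C5 on the remaining rows (R2: 9>7, R5: 4>-4); eliminate C5.
The Row player's strategy R2 is strictly dominated by R5 (C1: 3>1, C2: 9>7) and is removed.
Column C1 is eliminated: C2 beats it against every remaining row (R5: 6>4).
Among the remaining strategies, none is strictly dominated by another pure strategy of the same player, so the elimination stops.
Surviving strategies — the Row player: {R5}; the Column player: {C2}.

R5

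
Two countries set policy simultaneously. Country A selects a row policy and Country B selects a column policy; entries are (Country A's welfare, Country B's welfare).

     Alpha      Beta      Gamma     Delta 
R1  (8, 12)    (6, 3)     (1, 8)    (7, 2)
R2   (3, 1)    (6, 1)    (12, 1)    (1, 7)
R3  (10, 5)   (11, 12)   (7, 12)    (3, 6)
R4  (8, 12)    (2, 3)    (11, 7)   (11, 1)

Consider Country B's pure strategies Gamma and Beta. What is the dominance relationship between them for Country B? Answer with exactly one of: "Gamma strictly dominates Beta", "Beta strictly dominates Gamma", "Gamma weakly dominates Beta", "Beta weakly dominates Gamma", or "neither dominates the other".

Gamma weakly dominates Beta

Gamma's payoffs vs Beta's, by Country A's action — R1: 8>3, R2: 1=1, R3: 12=12, R4: 7>3.
Gamma is at least as good everywhere and strictly better somewhere (tied only at R2, R3), so Gamma weakly but not strictly dominates Beta.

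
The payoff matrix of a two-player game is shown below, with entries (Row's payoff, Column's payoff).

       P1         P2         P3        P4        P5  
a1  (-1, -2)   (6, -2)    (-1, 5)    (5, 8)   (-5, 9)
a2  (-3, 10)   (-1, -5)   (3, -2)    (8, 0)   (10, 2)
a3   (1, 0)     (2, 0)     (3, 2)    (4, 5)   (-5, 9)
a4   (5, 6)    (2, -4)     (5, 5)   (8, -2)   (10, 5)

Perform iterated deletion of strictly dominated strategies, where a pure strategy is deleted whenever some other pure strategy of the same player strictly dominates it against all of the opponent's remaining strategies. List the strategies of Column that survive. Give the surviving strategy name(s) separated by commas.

For Column, P3 strictly dominates P2 on the remaining rows (a1: 5>-2, a2: -2>-5, a3: 2>0, a4: 5>-4); eliminate P2.
Row a1 is eliminated: a4 beats it against every remaining column (P1: 5>-1, P3: 5>-1, P4: 8>5, P5: 10>-5).
Row a3 is eliminated: a4 beats it against every remaining column (P1: 5>1, P3: 5>3, P4: 8>4, P5: 10>-5).
For Column, P1 strictly dominates P3 on the remaining rows (a2: 10>-2, a4: 6>5); eliminate P3.
Column P4 is eliminated: P1 beats it against every remaining row (a2: 10>0, a4: 6>-2).
Column P5 is eliminated: P1 beats it against every remaining row (a2: 10>2, a4: 6>5).
For Row, a4 strictly dominates a2 on the remaining columns (P1: 5>-3); eliminate a2.
Among the remaining strategies, none is strictly dominated by another pure strategy of the same player, so the elimination stops.
Surviving strategies — Row: {a4}; Column: {P1}.

P1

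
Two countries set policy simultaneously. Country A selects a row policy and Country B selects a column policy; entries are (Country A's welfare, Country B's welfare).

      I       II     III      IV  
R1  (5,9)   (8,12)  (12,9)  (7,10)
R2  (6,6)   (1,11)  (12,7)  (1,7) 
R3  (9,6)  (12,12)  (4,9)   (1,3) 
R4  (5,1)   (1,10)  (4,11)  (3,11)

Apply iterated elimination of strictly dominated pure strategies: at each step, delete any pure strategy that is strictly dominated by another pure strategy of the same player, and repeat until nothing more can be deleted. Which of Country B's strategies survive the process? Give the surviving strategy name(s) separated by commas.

II

For Country B, II strictly dominates I on the remaining rows (R1: 12>9, R2: 11>6, R3: 12>6, R4: 10>1); eliminate I.
Row R4 is eliminated: R1 beats it against every remaining column (II: 8>1, III: 12>4, IV: 7>3).
For Country B, II strictly dominates III on the remaining rows (R1: 12>9, R2: 11>7, R3: 12>9); eliminate III.
Country A's strategy R2 is strictly dominated by R1 (II: 8>1, IV: 7>1) and is removed.
For Country B, II strictly dominates IV on the remaining rows (R1: 12>10, R3: 12>3); eliminate IV.
Row R1 is eliminated: R3 beats it against every remaining column (II: 12>8).
Among the remaining strategies, none is strictly dominated by another pure strategy of the same player, so the elimination stops.
Surviving strategies — Country A: {R3}; Country B: {II}.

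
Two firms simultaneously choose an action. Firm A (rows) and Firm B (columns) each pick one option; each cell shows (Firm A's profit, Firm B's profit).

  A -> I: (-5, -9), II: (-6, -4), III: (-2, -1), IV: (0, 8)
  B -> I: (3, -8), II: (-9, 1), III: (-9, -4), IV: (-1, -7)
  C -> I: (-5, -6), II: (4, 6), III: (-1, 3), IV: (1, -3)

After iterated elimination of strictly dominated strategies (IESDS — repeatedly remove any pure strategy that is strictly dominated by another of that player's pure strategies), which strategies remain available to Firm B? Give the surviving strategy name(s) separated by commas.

II

Firm B's strategy I is strictly dominated by II (A: -4>-9, B: 1>-8, C: 6>-6) and is removed.
For Firm A, C strictly dominates A on the remaining columns (II: 4>-6, III: -1>-2, IV: 1>0); eliminate A.
Row B is eliminated: C beats it against every remaining column (II: 4>-9, III: -1>-9, IV: 1>-1).
Column III is eliminated: II beats it against every remaining row (C: 6>3).
For Firm B, II strictly dominates IV on the remaining rows (C: 6>-3); eliminate IV.
Among the remaining strategies, none is strictly dominated by another pure strategy of the same player, so the elimination stops.
Surviving strategies — Firm A: {C}; Firm B: {II}.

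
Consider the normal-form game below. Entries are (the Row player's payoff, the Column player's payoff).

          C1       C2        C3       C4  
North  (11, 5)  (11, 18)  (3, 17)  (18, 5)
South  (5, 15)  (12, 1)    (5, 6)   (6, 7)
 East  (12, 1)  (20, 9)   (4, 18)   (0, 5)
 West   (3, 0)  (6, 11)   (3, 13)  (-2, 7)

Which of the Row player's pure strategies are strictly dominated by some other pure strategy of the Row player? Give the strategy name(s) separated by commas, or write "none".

West

North: no other strategy beats it everywhere (South at C1 (11>5); East at C4 (18>0); West at C1 (11>3)).
South is not dominated — it holds its own against North at C2 (12>11); East at C3 (5>4); West at C1 (5>3).
Nothing dominates East: North at C1 (12>11); South at C1 (12>5); West at C1 (12>3).
West: dominated, since South does at least as well everywhere (C1: 5>3, C2: 12>6, C3: 5>3, C4: 6>-2).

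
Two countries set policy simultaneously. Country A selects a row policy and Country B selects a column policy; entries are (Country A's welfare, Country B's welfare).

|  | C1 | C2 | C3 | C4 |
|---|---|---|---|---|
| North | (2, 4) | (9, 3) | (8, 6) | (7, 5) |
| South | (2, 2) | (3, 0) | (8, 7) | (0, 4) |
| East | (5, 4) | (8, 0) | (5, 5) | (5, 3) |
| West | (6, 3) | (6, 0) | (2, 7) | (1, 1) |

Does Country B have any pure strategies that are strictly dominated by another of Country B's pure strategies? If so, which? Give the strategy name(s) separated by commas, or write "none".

C1, C2, C4

C1 is strictly dominated by C3 (North: 6>4, South: 7>2, East: 5>4, West: 7>3).
C2: dominated, since C1 does at least as well everywhere (North: 4>3, South: 2>0, East: 4>0, West: 3>0).
Nothing dominates C3: C1 at North (6>4); C2 at North (6>3); C4 at North (6>5).
C4: dominated, since C3 does at least as well everywhere (North: 6>5, South: 7>4, East: 5>3, West: 7>1).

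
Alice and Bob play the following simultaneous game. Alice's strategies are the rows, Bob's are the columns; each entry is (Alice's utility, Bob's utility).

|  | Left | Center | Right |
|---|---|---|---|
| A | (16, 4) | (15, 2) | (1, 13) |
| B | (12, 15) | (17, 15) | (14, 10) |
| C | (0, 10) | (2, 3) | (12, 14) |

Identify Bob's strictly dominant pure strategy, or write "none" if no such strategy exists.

none

Left fails to dominate Center at B (15=15).
Center fails to dominate Left at A (2<4).
Right fails to dominate Left at B (10<15).
No single strategy dominates all the others.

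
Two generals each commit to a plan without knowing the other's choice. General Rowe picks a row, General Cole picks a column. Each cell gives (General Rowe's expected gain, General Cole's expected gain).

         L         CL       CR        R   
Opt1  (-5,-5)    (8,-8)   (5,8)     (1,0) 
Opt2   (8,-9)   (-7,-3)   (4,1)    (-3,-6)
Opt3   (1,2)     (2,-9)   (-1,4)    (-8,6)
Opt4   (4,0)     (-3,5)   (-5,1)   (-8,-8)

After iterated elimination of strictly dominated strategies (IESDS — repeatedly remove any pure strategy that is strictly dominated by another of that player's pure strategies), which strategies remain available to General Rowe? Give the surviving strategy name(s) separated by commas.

Opt1

For General Cole, CR strictly dominates L on the remaining rows (Opt1: 8>-5, Opt2: 1>-9, Opt3: 4>2, Opt4: 1>0); eliminate L.
General Rowe's strategy Opt2 is strictly dominated by Opt1 (CL: 8>-7, CR: 5>4, R: 1>-3) and is removed.
Row Opt3 is eliminated: Opt1 beats it against every remaining column (CL: 8>2, CR: 5>-1, R: 1>-8).
General Rowe's strategy Opt4 is strictly dominated by Opt1 (CL: 8>-3, CR: 5>-5, R: 1>-8) and is removed.
Column CL is eliminated: CR beats it against every remaining row (Opt1: 8>-8).
Column R is eliminated: CR beats it against every remaining row (Opt1: 8>0).
Among the remaining strategies, none is strictly dominated by another pure strategy of the same player, so the elimination stops.
Surviving strategies — General Rowe: {Opt1}; General Cole: {CR}.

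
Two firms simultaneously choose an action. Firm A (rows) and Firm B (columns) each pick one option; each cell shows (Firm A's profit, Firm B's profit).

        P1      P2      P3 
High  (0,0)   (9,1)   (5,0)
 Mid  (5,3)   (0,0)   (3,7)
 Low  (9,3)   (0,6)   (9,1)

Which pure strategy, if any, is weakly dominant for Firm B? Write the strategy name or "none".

P1 fails to dominate P2 at High (0<1).
P2 fails to dominate P1 at Mid (0<3).
P3 fails to dominate P1 at Low (1<3).
No single strategy dominates all the others.

none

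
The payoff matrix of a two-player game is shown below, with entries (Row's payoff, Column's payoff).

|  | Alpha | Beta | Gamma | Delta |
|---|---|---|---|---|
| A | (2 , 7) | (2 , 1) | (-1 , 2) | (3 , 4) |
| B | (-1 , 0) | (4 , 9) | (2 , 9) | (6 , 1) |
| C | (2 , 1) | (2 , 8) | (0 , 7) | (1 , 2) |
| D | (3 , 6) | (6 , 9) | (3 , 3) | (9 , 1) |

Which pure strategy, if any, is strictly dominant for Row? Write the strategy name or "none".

D

D vs A: Alpha: 3>2, Beta: 6>2, Gamma: 3>-1, Delta: 9>3.
D vs B: Alpha: 3>-1, Beta: 6>4, Gamma: 3>2, Delta: 9>6.
D vs C: Alpha: 3>2, Beta: 6>2, Gamma: 3>0, Delta: 9>1.
D strictly beats every other strategy against every opponent action, so it is strictly dominant.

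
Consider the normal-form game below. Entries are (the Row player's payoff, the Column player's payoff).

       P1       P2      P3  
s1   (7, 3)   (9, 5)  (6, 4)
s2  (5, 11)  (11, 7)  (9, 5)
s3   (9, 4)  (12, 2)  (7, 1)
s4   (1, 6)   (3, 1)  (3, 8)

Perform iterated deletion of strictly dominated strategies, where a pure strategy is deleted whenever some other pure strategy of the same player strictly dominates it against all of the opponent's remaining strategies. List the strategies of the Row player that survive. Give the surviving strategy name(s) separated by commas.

s3

The Row player's strategy s1 is strictly dominated by s3 (P1: 9>7, P2: 12>9, P3: 7>6) and is removed.
The Row player's strategy s4 is strictly dominated by s2 (P1: 5>1, P2: 11>3, P3: 9>3) and is removed.
The Column player's strategy P2 is strictly dominated by P1 (s2: 11>7, s3: 4>2) and is removed.
The Column player's strategy P3 is strictly dominated by P1 (s2: 11>5, s3: 4>1) and is removed.
Row s2 is eliminated: s3 beats it against every remaining column (P1: 9>5).
Among the remaining strategies, none is strictly dominated by another pure strategy of the same player, so the elimination stops.
Surviving strategies — the Row player: {s3}; the Column player: {P1}.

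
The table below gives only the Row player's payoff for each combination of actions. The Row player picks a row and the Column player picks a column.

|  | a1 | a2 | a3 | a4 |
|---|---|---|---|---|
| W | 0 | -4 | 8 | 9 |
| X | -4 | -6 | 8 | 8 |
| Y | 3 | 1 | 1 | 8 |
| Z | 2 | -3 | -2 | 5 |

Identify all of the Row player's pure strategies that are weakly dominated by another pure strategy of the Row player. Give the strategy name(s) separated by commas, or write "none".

Nothing dominates W: X at a1 (0>-4); Y at a3 (8>1); Z at a3 (8>-2).
X is weakly dominated by W (a1: 0>-4, a2: -4>-6, a3: 8=8, a4: 9>8).
Nothing dominates Y: W at a1 (3>0); X at a1 (3>-4); Z at a1 (3>2).
Z: dominated, since Y does at least as well everywhere (a1: 3>2, a2: 1>-3, a3: 1>-2, a4: 8>5).

X, Z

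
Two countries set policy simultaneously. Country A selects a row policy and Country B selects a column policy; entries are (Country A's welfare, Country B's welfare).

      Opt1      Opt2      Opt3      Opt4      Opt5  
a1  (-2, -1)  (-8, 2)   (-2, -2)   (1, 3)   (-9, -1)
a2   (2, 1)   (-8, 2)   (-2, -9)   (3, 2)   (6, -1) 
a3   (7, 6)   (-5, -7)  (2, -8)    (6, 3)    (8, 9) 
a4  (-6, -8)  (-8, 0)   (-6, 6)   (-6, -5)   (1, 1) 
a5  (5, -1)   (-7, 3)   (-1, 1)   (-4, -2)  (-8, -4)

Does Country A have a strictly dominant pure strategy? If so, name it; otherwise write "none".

a3

a3 vs a1: Opt1: 7>-2, Opt2: -5>-8, Opt3: 2>-2, Opt4: 6>1, Opt5: 8>-9.
a3 vs a2: Opt1: 7>2, Opt2: -5>-8, Opt3: 2>-2, Opt4: 6>3, Opt5: 8>6.
a3 vs a4: Opt1: 7>-6, Opt2: -5>-8, Opt3: 2>-6, Opt4: 6>-6, Opt5: 8>1.
a3 vs a5: Opt1: 7>5, Opt2: -5>-7, Opt3: 2>-1, Opt4: 6>-4, Opt5: 8>-8.
a3 strictly beats every other strategy against every opponent action, so it is strictly dominant.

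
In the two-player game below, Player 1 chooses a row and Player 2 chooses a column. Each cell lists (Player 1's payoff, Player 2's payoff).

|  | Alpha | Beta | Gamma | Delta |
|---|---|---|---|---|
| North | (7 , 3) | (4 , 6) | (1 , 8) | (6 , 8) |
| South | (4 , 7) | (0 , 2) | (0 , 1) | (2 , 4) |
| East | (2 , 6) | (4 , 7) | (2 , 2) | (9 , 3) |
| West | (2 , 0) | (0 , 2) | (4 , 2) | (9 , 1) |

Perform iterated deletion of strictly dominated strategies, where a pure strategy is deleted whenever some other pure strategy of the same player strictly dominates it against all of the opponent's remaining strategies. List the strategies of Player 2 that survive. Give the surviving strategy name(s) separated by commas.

Player 1's strategy South is strictly dominated by North (Alpha: 7>4, Beta: 4>0, Gamma: 1>0, Delta: 6>2) and is removed.
Player 2's strategy Alpha is strictly dominated by Beta (North: 6>3, East: 7>6, West: 2>0) and is removed.
Among the remaining strategies, none is strictly dominated by another pure strategy of the same player, so the elimination stops.
Surviving strategies — Player 1: {North, East, West}; Player 2: {Beta, Gamma, Delta}.

Beta, Gamma, Delta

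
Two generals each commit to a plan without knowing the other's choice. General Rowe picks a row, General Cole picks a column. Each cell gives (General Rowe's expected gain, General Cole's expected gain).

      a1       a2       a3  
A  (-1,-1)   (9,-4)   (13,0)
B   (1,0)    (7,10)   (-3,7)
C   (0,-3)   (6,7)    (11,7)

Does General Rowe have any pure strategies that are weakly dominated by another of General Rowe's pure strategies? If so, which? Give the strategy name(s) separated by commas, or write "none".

none

Nothing dominates A: B at a2 (9>7); C at a2 (9>6).
B is not dominated — it holds its own against A at a1 (1>-1); C at a1 (1>0).
C is not dominated — it holds its own against A at a1 (0>-1); B at a3 (11>-3).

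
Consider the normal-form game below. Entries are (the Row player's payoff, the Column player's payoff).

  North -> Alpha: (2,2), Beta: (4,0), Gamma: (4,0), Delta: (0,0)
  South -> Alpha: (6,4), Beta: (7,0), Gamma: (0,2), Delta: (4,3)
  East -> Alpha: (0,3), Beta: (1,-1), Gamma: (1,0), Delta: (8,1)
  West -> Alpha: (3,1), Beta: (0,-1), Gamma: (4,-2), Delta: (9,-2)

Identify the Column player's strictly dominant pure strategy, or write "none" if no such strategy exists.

Alpha vs Beta: North: 2>0, South: 4>0, East: 3>-1, West: 1>-1.
Alpha vs Gamma: North: 2>0, South: 4>2, East: 3>0, West: 1>-2.
Alpha vs Delta: North: 2>0, South: 4>3, East: 3>1, West: 1>-2.
Alpha strictly beats every other strategy against every opponent action, so it is strictly dominant.

Alpha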